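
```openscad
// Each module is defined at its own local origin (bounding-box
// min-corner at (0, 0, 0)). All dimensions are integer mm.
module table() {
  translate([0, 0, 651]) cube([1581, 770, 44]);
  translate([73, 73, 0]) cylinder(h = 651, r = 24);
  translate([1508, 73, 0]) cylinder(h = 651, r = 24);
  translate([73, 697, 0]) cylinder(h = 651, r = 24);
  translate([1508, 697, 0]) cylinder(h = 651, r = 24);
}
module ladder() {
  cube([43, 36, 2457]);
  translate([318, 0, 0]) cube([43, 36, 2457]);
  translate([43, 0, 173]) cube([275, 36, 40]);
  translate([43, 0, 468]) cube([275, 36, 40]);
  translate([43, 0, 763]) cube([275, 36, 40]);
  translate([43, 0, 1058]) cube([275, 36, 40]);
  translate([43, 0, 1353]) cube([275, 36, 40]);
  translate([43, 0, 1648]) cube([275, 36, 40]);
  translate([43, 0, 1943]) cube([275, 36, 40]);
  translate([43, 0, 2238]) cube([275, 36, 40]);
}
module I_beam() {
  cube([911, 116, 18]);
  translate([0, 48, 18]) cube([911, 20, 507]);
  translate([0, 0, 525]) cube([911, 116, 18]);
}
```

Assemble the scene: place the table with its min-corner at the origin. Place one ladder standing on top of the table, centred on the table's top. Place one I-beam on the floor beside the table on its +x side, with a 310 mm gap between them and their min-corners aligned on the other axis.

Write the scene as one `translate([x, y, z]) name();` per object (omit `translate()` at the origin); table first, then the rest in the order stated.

table();
translate([610, 367, 695]) ladder();
translate([1891, 0, 0]) I_beam();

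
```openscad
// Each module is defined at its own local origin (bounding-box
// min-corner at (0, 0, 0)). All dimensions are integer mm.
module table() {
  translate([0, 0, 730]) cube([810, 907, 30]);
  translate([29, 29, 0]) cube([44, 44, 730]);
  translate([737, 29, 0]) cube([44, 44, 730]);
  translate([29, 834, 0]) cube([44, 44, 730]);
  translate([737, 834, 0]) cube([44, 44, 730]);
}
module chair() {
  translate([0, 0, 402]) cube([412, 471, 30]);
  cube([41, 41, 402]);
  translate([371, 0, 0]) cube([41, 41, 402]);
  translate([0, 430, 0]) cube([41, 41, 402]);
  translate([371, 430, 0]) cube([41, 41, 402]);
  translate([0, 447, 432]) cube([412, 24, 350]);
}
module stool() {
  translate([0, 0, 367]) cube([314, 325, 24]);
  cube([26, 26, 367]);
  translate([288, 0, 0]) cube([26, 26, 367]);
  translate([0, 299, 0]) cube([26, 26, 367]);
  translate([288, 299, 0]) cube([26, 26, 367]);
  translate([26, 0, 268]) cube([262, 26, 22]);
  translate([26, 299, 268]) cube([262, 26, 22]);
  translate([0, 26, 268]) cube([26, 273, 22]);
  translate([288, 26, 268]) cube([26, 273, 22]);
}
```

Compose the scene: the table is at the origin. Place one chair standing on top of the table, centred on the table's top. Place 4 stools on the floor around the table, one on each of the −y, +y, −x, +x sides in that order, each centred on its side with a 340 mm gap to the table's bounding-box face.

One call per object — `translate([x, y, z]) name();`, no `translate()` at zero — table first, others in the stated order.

table();
translate([199, 218, 760]) chair();
translate([248, -665, 0]) stool();
translate([248, 1247, 0]) stool();
translate([-654, 291, 0]) stool();
translate([1150, 291, 0]) stool();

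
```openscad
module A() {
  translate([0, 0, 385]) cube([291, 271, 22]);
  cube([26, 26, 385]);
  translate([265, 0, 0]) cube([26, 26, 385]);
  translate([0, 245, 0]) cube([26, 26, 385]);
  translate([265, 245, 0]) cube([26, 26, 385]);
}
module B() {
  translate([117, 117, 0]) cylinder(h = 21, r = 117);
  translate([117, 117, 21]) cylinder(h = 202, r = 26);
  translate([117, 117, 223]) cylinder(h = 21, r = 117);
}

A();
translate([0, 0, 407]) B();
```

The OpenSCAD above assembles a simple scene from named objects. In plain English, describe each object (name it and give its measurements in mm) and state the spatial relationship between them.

A is a four-legged stool. The seat is a 291×271×22 mm slab whose top surface is at z = 407 mm; four square legs, each 26×26 mm in cross-section, run from the floor (z = 0) to the underside of the seat, each flush with a corner of the seat.

B is a spool: two coaxial disc flanges of radius 117 mm and thickness 21 mm, joined by a core cylinder of radius 26 mm and height 202 mm. The lower flange rests on z = 0 and the three cylinders share a vertical axis.

The spool is on top of the stool.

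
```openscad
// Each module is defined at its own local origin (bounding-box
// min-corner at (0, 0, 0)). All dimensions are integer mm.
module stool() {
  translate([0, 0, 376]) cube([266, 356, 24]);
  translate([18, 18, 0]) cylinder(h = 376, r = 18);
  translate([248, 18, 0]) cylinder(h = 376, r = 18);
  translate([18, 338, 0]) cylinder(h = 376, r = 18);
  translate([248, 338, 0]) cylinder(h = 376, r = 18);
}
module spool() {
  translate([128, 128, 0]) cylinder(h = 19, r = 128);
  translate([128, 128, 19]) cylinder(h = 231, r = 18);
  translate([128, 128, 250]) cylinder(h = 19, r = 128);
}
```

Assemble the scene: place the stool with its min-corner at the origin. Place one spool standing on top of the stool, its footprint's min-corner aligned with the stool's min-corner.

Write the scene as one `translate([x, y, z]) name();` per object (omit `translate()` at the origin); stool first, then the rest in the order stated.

stool();
translate([0, 0, 400]) spool();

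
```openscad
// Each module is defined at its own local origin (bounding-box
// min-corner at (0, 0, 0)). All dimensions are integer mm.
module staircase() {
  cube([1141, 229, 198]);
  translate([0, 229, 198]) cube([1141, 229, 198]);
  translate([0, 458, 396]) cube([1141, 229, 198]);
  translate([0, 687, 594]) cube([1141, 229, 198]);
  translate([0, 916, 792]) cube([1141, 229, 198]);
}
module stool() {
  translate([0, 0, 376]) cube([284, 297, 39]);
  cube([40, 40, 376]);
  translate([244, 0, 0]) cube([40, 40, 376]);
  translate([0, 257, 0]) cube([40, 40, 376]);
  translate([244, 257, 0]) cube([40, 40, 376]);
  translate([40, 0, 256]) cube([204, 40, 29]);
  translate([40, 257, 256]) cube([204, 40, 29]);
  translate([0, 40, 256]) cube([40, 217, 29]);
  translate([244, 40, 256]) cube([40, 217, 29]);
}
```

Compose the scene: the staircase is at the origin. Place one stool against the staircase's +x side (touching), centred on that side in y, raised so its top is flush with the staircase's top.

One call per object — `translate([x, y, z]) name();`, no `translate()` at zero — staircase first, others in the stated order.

staircase();
translate([1141, 424, 575]) stool();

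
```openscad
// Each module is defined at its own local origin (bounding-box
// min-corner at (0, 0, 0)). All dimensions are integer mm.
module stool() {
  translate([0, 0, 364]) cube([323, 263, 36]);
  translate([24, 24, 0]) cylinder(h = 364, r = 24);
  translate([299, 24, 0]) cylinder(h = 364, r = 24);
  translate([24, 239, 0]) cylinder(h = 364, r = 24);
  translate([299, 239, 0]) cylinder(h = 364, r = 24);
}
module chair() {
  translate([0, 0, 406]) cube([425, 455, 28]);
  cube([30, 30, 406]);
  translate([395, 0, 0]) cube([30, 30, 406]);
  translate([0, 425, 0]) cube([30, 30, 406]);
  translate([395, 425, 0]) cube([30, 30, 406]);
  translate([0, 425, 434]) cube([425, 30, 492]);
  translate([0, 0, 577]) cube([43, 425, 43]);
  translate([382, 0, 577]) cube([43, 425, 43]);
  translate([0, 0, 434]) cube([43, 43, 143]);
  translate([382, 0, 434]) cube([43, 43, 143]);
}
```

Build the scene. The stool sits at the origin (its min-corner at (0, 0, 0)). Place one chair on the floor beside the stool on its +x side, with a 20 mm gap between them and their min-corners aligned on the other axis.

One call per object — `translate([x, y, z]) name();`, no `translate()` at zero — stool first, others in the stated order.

stool();
translate([343, 0, 0]) chair();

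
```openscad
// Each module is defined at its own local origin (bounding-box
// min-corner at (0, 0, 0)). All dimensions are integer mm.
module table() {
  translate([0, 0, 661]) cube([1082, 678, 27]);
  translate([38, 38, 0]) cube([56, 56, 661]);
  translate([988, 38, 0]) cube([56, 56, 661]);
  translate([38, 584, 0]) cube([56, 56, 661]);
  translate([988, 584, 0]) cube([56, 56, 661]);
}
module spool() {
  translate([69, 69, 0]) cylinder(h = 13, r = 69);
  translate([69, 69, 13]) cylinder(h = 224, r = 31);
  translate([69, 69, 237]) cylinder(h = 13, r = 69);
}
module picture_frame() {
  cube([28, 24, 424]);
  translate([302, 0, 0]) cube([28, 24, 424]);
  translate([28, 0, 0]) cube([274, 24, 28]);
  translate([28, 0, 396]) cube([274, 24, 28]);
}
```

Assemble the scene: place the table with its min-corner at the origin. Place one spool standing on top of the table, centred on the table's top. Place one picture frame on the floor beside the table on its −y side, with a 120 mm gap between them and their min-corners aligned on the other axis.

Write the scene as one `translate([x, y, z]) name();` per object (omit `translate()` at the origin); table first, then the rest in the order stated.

table();
translate([472, 270, 688]) spool();
translate([0, -144, 0]) picture_frame();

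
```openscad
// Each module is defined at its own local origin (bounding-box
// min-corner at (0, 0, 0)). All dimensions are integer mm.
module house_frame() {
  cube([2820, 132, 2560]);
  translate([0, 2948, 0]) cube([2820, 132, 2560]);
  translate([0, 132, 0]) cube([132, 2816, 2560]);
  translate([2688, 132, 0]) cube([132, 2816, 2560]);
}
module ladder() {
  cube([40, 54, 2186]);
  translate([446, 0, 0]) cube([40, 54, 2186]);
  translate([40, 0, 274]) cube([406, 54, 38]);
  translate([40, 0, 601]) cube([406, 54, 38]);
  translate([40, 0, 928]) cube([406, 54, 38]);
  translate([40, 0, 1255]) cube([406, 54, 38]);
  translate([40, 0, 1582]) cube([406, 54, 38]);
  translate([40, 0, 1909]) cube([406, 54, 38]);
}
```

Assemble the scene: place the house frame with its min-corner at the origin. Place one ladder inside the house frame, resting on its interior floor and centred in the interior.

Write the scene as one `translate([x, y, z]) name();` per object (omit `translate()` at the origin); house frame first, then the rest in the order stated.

house_frame();
translate([1167, 1513, 0]) ladder();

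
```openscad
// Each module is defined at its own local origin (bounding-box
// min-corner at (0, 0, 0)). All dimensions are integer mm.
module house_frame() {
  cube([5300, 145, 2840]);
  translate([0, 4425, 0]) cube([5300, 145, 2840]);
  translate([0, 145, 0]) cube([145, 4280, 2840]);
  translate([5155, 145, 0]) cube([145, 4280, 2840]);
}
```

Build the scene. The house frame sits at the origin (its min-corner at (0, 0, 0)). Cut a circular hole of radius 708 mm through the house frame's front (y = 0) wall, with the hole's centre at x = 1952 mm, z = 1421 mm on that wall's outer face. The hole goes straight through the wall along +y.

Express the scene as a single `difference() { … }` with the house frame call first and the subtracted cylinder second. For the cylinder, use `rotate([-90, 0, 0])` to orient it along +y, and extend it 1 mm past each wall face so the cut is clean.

difference() {
  house_frame();
  translate([1952, -1, 1421]) rotate([-90, 0, 0]) cylinder(h = 147, r = 708);
}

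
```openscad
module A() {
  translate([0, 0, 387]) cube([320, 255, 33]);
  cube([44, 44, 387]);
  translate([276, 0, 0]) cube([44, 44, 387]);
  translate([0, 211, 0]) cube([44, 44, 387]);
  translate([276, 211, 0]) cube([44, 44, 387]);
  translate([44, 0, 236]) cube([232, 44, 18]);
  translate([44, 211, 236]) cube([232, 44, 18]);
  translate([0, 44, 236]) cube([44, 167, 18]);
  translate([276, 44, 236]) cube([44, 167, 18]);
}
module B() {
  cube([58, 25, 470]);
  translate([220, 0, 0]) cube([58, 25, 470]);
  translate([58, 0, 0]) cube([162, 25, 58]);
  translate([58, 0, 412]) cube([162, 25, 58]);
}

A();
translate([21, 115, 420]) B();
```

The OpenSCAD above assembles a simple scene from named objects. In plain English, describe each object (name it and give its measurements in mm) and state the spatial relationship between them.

A is a simple wooden stool: a rectangular seat 320 mm (x) by 255 mm (y), 33 mm thick, top face at z = 420 mm, on four square legs, each 44×44 mm in cross-section. The legs rest on z = 0, each flush with a corner of the seat. Four stretchers, 44 mm wide and 18 mm tall, connect adjacent legs with their undersides at z = 236 mm, each running between the inner faces of the legs it joins and aligned with the legs' outer faces on the other axis.

B is a picture frame with a 162×354 mm rectangular opening (x by z) and a uniform 58 mm border on every side. Frame depth is 25 mm along y. It is built from two vertical stiles running the full outside height and two horizontal rails spanning the gap between the stiles.

The picture frame is on top of the stool, centred.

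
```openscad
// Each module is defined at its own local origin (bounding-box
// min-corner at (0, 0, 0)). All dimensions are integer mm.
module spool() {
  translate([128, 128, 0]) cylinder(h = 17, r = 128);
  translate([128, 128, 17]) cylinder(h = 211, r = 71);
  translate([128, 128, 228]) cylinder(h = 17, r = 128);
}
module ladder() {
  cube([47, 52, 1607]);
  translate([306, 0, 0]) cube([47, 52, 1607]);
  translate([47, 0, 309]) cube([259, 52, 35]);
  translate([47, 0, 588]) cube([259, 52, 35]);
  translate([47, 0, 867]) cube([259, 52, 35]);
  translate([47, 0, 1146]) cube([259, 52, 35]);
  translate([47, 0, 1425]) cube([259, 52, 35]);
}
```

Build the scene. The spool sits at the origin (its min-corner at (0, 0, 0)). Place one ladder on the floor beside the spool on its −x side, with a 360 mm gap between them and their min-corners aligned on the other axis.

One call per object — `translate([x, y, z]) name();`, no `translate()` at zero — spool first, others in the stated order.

spool();
translate([-713, 0, 0]) ladder();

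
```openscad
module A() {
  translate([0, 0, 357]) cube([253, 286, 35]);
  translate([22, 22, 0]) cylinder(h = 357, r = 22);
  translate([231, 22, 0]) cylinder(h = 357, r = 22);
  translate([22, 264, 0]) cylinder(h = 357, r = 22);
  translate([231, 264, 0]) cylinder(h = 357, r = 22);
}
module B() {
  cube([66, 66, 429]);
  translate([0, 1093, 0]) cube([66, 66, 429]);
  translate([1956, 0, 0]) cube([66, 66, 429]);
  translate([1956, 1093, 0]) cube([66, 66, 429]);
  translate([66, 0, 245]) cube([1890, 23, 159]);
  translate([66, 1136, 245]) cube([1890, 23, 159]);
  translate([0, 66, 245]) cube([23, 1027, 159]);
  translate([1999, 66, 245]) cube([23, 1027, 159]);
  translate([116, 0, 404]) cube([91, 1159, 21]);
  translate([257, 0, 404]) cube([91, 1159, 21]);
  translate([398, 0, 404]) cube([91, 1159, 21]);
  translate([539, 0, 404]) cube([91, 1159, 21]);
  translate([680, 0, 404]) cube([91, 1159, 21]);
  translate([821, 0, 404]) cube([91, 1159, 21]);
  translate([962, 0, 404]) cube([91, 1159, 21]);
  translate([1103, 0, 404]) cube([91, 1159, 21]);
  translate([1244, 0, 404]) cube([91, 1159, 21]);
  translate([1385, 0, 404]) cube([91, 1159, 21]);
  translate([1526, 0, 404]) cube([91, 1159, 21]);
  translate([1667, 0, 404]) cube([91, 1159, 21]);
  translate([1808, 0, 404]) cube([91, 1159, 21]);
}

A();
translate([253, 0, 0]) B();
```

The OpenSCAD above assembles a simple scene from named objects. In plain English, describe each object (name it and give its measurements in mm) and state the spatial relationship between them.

A is a four-legged stool. The seat is 253×286 mm, 35 mm thick, top at z = 392 mm. It stands on four round legs, each 44 mm in diameter, from z = 0 to the seat underside, each leg's axis is inset half a diameter from the nearest pair of seat edges (so the leg's bounding box is flush with the corner).

B is a bed frame 2022 mm long (x) by 1159 mm wide (y). Four 66×66 mm corner posts, 429 mm tall, at the corners of the footprint. Four rails of 23 mm thickness and 159 mm height run between adjacent posts with their undersides at z = 245 mm, their outer faces flush with the outside of the frame (the two x-running rails run between the posts' inner faces; the two y-running rails run between the posts' inner faces). 13 slats, each 91 mm wide (x) and 21 mm thick, lie across the top of the two x-running rails, running the full 1159 mm width of the frame in y; the slats are evenly spaced along x between the inner faces of the end posts with equal gaps (rounded down to the nearest mm) at the −x end and between each pair — any rounding remainder accumulates at the +x end.

The bed frame is against the stool's +x side, with their −y faces flush.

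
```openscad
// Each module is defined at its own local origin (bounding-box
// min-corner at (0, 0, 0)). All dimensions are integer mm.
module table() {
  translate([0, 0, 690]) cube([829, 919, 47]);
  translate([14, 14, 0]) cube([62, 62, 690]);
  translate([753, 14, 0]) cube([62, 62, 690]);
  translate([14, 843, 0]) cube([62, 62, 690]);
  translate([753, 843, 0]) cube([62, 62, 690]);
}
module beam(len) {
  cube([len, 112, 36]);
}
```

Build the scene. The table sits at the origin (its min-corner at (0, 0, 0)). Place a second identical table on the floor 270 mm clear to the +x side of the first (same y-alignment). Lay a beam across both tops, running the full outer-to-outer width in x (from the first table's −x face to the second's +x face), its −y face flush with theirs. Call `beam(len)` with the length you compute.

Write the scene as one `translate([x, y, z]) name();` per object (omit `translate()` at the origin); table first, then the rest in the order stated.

table();
translate([1099, 0, 0]) table();
translate([0, 0, 737]) beam(1928);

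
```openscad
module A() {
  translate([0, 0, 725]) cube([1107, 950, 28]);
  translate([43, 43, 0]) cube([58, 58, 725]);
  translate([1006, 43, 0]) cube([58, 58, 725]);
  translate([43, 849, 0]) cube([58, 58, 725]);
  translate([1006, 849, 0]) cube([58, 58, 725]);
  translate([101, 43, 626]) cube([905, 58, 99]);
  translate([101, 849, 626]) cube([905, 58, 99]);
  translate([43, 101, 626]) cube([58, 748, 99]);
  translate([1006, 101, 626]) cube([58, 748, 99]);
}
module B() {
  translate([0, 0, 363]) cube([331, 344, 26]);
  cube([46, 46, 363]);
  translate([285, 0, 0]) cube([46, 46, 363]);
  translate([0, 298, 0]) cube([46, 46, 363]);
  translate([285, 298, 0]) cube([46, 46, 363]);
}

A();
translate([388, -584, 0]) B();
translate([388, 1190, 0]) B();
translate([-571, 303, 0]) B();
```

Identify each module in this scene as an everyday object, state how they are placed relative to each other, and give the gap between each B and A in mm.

Each stool's nearest face is 240 mm from the table's bounding box.

A is a table. B is a stool. Three stools sit around the table at the −y, +y, −x sides. The gap between each stool and the table is 240 mm.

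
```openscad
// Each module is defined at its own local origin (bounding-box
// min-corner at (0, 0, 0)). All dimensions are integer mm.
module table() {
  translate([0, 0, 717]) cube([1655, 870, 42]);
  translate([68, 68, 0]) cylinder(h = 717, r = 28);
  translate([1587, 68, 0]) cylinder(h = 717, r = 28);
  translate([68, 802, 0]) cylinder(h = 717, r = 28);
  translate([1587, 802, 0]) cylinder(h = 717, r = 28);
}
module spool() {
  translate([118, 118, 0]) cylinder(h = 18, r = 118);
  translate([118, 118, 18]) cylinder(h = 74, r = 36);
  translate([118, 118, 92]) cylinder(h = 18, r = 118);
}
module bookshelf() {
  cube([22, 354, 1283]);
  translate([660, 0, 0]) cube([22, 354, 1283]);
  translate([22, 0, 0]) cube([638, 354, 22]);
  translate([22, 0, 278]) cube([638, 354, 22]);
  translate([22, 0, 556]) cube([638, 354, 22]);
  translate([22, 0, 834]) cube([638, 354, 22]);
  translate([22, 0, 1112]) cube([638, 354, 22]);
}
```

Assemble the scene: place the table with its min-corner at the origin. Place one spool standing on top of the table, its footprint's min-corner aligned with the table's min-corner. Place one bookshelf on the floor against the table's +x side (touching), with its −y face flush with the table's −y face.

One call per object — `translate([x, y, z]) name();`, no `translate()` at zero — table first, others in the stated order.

table();
translate([0, 0, 759]) spool();
translate([1655, 0, 0]) bookshelf();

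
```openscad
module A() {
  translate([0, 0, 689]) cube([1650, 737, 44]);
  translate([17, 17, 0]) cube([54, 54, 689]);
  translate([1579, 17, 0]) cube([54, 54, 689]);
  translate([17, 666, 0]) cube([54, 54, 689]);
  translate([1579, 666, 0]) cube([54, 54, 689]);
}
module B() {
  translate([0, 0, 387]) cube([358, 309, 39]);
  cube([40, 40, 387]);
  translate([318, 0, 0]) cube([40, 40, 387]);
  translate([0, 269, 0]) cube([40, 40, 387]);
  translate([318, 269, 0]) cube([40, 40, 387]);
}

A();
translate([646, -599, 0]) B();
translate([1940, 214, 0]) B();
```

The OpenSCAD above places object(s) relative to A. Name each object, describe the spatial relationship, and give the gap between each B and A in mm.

Each stool's nearest face is 290 mm from the table's bounding box.

A is a table. B is a stool. Two stools sit around the table at the −y, +x sides. The gap between each stool and the table is 290 mm.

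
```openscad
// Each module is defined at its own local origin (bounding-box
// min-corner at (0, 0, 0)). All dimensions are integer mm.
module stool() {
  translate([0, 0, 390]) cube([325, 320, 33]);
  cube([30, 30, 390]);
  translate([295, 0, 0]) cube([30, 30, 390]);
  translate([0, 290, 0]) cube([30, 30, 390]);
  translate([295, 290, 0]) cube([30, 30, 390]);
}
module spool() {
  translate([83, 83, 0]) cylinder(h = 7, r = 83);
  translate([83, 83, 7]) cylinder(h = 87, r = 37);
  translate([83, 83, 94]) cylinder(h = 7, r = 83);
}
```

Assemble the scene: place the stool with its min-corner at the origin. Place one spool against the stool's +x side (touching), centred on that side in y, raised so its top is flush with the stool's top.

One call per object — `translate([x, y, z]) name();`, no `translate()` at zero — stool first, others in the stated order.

stool();
translate([325, 77, 322]) spool();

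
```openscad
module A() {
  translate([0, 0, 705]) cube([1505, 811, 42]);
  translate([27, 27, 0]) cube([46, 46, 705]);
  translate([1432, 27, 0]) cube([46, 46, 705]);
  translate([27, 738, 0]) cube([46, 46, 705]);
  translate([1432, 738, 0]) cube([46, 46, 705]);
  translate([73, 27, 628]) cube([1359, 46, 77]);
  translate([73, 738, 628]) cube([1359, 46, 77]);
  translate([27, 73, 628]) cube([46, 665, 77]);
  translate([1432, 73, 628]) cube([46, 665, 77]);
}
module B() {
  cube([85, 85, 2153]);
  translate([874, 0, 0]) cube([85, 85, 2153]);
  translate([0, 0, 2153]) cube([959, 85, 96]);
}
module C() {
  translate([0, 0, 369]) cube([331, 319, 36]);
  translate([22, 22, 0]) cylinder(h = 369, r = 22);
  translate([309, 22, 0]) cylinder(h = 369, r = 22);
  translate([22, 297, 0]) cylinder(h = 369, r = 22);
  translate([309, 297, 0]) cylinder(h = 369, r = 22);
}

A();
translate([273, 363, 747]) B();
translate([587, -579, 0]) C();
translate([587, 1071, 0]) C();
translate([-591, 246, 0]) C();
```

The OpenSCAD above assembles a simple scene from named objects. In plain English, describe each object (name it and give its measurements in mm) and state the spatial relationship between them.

A is a table: top 1505 mm (x) × 811 mm (y), 42 mm thick, upper face at z = 747 mm, on four 46×46 mm square legs, each inset 27 mm from the nearest pair of top edges, running from z = 0 to the bottom of the top. Four apron rails, 46 mm thick and 77 mm tall, run between adjacent legs with their top edges flush with the underside of the top and their outer faces flush with the legs' outer faces.

B is a door frame. The clear opening is 789 mm wide and 2153 mm high. Two 85 mm wide jambs, 85 mm deep, stand either side of the opening from the floor to the top of the opening. A 96 mm thick head sits across the top of both jambs, spanning the full outside width of the frame.

C is a four-legged stool. The seat is a 331×319×36 mm slab whose top surface is at z = 405 mm; four round legs, each 44 mm in diameter, run from the floor (z = 0) to the underside of the seat, each leg's axis is inset half a diameter from the nearest pair of seat edges (so the leg's bounding box is flush with the corner).

The door frame is on top of the table, centred. Three stools sit around the table at the −y, +y, −x sides.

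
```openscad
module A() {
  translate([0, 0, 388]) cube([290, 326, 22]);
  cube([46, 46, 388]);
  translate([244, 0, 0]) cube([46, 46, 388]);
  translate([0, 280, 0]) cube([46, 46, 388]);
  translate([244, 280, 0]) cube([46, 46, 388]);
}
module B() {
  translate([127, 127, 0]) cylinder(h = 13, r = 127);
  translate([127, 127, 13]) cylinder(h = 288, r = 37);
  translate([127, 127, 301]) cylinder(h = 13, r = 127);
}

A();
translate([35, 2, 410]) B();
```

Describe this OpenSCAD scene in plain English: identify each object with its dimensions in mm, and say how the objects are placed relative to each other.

A is a four-legged stool. The seat is 290×326 mm, 22 mm thick, top at z = 410 mm. It stands on four square legs, each 46×46 mm in cross-section, from z = 0 to the seat underside, each flush with a corner of the seat.

B is a spool: two coaxial disc flanges of radius 127 mm and thickness 13 mm, joined by a core cylinder of radius 37 mm and height 288 mm. The lower flange rests on z = 0 and the three cylinders share a vertical axis.

The spool is on top of the stool.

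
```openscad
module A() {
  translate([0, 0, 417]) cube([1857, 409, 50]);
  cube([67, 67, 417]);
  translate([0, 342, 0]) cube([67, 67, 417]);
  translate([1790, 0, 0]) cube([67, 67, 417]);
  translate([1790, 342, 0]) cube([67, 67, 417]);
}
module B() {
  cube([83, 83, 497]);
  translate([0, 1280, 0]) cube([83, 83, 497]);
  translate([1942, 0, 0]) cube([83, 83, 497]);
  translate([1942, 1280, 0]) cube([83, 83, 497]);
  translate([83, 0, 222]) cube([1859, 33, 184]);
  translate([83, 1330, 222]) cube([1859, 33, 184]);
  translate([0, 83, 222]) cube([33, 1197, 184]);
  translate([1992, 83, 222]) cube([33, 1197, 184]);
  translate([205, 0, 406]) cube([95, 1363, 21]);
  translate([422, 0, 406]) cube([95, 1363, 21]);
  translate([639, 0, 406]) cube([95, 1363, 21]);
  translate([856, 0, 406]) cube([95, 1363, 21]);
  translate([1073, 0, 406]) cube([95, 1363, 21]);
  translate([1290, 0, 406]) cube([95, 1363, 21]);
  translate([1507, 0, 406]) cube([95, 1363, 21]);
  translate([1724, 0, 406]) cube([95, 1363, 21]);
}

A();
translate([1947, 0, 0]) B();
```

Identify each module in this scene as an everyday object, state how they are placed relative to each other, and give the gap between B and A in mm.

The bed frame's nearest face is 90 mm from the bench's +x face.

A is a bench. B is a bed frame. The bed frame is on the floor beside the bench on its +x side. The gap between the bed frame and the bench is 90 mm.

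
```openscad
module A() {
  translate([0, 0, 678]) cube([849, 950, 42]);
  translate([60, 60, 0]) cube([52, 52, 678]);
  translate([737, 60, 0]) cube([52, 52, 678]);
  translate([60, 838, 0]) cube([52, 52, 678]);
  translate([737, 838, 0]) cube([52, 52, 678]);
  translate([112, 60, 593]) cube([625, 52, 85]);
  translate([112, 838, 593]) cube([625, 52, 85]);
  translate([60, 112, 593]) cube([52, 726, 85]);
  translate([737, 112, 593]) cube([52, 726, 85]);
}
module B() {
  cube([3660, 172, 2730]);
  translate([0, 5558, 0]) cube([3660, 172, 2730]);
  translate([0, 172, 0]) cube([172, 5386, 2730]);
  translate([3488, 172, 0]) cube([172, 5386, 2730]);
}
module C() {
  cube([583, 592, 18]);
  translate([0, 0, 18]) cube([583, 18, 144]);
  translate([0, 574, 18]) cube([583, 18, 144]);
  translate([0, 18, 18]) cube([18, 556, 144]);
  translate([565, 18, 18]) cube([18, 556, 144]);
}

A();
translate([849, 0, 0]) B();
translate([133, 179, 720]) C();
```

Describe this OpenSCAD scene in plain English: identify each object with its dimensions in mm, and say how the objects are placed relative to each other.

A is a table: top 849 mm (x) × 950 mm (y), 42 mm thick, upper face at z = 720 mm, on four 52×52 mm square legs, each inset 60 mm from the nearest pair of top edges, running from z = 0 to the bottom of the top. Four apron rails, 52 mm thick and 85 mm tall, run between adjacent legs with their top edges flush with the underside of the top and their outer faces flush with the legs' outer faces.

B is a box-shaped house frame (walls only): outside footprint 3660×5730 mm, wall height 2730 mm, wall thickness 172 mm. The two y-facing walls run the full x-width; the two x-facing walls fit between the inner faces of the y-facing walls.

C is an open storage box with external size 583×592×162 mm and wall thickness 18 mm (the base is also 18 mm thick). The base covers the whole footprint; the four walls stand on the base, with the y-facing walls full-width and the x-facing walls fitting between their inner faces.

The house frame is against the table's +x side, with their −y faces flush. The open box is on top of the table, centred.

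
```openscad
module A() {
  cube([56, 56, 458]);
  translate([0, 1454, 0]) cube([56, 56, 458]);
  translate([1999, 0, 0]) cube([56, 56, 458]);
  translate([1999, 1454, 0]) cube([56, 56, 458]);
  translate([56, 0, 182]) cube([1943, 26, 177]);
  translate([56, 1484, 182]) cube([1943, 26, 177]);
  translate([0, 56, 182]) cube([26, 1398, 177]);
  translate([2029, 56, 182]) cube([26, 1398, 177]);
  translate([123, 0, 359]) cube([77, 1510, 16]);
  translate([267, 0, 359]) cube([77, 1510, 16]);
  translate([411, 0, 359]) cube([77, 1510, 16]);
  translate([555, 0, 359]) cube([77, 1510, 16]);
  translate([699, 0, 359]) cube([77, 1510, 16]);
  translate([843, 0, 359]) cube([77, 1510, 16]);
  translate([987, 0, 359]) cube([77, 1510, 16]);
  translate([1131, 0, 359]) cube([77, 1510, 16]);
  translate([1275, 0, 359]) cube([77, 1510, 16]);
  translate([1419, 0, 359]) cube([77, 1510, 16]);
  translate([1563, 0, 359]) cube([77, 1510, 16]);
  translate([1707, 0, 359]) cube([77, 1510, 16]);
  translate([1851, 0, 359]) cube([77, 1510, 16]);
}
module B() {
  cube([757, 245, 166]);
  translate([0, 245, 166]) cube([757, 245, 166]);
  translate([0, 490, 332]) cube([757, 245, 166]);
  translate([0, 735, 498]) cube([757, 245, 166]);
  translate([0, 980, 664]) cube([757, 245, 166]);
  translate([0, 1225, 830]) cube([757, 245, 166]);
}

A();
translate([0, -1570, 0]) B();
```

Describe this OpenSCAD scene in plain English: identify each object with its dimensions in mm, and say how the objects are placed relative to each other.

A is a bed frame 2055 mm long (x) by 1510 mm wide (y). Four 56×56 mm corner posts, 458 mm tall, at the corners of the footprint. Four rails of 26 mm thickness and 177 mm height run between adjacent posts with their undersides at z = 182 mm, their outer faces flush with the outside of the frame (the two x-running rails run between the posts' inner faces; the two y-running rails run between the posts' inner faces). 13 slats, each 77 mm wide (x) and 16 mm thick, lie across the top of the two x-running rails, running the full 1510 mm width of the frame in y; the slats are evenly spaced along x between the inner faces of the end posts with equal gaps (rounded down to the nearest mm) at the −x end and between each pair — any rounding remainder accumulates at the +x end.

B is a run of 6 identical solid stair steps. Each tread is 757×245 mm and each step block is 166 mm high. Step 1 rests on the floor; step k is offset from step 1 by (k−1)×245 mm in y and (k−1)×166 mm in z.

The staircase is on the floor beside the bed frame on its −y side.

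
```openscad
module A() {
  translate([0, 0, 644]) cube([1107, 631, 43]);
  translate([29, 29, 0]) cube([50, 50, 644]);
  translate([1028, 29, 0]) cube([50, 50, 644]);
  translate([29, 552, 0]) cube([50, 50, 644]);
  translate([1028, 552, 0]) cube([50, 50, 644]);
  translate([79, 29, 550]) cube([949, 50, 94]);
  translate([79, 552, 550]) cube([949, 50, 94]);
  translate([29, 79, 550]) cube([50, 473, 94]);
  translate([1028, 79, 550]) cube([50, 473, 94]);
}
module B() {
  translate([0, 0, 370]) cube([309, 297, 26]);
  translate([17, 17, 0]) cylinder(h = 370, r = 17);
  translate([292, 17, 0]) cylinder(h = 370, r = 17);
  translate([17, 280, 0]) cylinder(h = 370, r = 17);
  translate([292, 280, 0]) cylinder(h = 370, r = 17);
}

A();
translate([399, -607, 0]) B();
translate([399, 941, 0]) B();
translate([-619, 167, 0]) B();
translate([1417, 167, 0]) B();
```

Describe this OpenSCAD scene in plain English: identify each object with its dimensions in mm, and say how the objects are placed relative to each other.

A is a table with a 1107×631 mm rectangular top, 43 mm thick, top surface at z = 687 mm, supported by four 50×50 mm square legs, each inset 29 mm from the nearest pair of top edges, running from the floor. Four apron rails, 50 mm thick and 94 mm tall, run between adjacent legs with their top edges flush with the underside of the top and their outer faces flush with the legs' outer faces.

B is a four-legged stool. The seat is a 309×297×26 mm slab whose top surface is at z = 396 mm; four round legs, each 34 mm in diameter, run from the floor (z = 0) to the underside of the seat, each leg's axis is inset half a diameter from the nearest pair of seat edges (so the leg's bounding box is flush with the corner).

Four stools sit around the table at the −y, +y, −x, +x sides.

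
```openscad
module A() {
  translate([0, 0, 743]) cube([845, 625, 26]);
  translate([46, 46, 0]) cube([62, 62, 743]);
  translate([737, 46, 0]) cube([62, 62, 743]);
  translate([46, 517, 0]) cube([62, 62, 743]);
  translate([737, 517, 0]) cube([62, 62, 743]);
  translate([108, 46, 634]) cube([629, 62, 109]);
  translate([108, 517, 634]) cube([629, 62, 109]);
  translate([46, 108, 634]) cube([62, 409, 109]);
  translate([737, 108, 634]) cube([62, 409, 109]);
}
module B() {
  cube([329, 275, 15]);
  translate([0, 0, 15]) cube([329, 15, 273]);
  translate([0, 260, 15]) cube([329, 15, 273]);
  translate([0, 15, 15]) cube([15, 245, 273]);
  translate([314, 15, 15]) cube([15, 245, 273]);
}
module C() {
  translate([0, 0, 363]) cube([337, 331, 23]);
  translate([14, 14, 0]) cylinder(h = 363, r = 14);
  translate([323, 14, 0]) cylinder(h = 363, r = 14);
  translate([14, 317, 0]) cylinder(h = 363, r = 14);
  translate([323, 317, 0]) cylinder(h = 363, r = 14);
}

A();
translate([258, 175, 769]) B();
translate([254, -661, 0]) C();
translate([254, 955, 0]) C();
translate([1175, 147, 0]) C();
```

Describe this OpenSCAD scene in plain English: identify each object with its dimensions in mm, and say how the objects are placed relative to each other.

A is a table with a 845×625 mm rectangular top, 26 mm thick, top surface at z = 769 mm, supported by four 62×62 mm square legs, each inset 46 mm from the nearest pair of top edges, running from the floor. Four apron rails, 62 mm thick and 109 mm tall, run between adjacent legs with their top edges flush with the underside of the top and their outer faces flush with the legs' outer faces.

B is an open storage box with external size 329×275×288 mm and wall thickness 15 mm (the base is also 15 mm thick). The base covers the whole footprint; the four walls stand on the base, with the y-facing walls full-width and the x-facing walls fitting between their inner faces.

C is a four-legged stool. The seat is a 337×331×23 mm slab whose top surface is at z = 386 mm; four round legs, each 28 mm in diameter, run from the floor (z = 0) to the underside of the seat, each leg's axis is inset half a diameter from the nearest pair of seat edges (so the leg's bounding box is flush with the corner).

The open box is on top of the table, centred. Three stools sit around the table at the −y, +y, +x sides.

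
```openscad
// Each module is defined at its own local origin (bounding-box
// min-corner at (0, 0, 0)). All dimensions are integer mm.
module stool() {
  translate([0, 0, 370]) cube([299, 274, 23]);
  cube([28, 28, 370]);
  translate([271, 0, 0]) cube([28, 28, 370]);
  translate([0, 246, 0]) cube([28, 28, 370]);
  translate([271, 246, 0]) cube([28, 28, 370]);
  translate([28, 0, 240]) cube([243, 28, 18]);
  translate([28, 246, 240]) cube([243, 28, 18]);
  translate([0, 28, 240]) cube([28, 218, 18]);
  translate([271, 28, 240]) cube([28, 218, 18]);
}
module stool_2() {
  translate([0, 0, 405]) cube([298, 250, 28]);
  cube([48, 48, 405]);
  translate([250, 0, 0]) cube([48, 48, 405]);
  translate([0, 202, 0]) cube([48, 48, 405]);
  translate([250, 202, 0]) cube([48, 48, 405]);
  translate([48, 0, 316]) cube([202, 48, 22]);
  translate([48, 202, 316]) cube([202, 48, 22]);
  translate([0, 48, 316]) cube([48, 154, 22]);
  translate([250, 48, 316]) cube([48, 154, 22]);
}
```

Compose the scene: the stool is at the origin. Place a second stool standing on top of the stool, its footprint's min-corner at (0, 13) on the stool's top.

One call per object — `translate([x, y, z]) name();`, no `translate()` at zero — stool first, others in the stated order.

stool();
translate([0, 13, 393]) stool_2();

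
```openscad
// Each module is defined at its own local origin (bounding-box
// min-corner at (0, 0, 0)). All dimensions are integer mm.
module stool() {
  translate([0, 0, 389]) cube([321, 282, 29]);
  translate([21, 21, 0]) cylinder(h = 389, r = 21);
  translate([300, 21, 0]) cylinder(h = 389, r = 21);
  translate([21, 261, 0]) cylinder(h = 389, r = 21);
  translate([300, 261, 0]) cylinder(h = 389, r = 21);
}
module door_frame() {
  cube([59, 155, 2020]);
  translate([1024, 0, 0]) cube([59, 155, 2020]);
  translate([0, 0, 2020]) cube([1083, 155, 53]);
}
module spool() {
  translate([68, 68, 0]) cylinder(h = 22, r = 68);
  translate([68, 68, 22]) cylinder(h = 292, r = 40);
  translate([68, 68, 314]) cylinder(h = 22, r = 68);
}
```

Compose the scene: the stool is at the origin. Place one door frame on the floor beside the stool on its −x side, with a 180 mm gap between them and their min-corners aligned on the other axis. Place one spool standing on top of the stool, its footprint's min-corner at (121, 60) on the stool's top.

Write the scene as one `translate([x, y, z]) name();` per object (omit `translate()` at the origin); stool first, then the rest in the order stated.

stool();
translate([-1263, 0, 0]) door_frame();
translate([121, 60, 418]) spool();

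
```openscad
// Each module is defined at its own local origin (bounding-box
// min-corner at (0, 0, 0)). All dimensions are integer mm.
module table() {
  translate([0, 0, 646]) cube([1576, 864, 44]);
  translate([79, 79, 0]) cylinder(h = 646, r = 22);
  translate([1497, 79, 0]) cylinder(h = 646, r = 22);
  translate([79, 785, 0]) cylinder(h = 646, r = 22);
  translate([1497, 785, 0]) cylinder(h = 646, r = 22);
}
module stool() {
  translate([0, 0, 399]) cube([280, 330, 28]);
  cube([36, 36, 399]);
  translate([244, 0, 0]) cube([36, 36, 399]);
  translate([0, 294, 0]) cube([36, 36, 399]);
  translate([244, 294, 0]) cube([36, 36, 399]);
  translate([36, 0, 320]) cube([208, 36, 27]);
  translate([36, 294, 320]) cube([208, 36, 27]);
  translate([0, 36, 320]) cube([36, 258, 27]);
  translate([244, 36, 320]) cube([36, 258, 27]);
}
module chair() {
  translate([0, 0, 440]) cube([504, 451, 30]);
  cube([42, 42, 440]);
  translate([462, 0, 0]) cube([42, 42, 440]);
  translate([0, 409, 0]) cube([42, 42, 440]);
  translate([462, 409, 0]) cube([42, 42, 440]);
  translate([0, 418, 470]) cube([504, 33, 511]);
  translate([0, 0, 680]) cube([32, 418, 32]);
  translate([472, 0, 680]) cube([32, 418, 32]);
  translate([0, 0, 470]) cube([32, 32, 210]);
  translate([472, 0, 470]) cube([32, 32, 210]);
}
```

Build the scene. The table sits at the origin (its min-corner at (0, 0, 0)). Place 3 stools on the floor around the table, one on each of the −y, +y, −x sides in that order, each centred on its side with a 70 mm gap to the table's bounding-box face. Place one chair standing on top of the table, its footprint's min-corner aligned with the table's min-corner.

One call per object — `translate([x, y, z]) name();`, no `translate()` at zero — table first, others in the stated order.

table();
translate([648, -400, 0]) stool();
translate([648, 934, 0]) stool();
translate([-350, 267, 0]) stool();
translate([0, 0, 690]) chair();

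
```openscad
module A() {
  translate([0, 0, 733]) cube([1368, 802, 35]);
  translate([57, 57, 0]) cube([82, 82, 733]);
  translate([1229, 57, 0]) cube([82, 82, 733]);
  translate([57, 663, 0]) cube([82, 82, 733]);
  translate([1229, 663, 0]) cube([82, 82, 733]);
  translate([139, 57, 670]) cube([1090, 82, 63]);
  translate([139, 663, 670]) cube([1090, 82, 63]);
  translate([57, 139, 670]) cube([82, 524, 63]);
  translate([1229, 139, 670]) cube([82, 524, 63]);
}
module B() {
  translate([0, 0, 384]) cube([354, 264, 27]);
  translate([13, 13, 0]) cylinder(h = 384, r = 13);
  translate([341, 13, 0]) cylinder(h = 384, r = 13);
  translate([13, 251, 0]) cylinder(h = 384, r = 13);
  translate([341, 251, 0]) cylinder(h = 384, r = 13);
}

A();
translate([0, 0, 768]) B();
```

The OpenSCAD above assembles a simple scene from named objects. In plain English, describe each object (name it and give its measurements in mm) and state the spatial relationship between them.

A is a table with a 1368×802 mm rectangular top, 35 mm thick, top surface at z = 768 mm, supported by four 82×82 mm square legs, each inset 57 mm from the nearest pair of top edges, running from the floor. Four apron rails, 82 mm thick and 63 mm tall, run between adjacent legs with their top edges flush with the underside of the top and their outer faces flush with the legs' outer faces.

B is a four-legged stool. The seat is 354×264 mm, 27 mm thick, top at z = 411 mm. It stands on four round legs, each 26 mm in diameter, from z = 0 to the seat underside, each leg's axis is inset half a diameter from the nearest pair of seat edges (so the leg's bounding box is flush with the corner).

The stool is on top of the table.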